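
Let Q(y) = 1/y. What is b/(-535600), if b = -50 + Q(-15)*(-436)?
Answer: 157/4017000 ≈ 3.9084e-5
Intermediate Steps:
b = -314/15 (b = -50 - 436/(-15) = -50 - 1/15*(-436) = -50 + 436/15 = -314/15 ≈ -20.933)
b/(-535600) = -314/15/(-535600) = -314/15*(-1/535600) = 157/4017000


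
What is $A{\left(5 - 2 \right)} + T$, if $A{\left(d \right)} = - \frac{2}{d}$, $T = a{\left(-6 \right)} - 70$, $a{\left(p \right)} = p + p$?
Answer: $- \frac{248}{3} \approx -82.667$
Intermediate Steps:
$a{\left(p \right)} = 2 p$
$T = -82$ ($T = 2 \left(-6\right) - 70 = -12 - 70 = -82$)
$A{\left(5 - 2 \right)} + T = - \frac{2}{5 - 2} - 82 = - \frac{2}{3} - 82 = - \frac{248}{3}$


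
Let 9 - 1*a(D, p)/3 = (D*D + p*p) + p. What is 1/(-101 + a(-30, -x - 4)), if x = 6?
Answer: -1/3044 ≈ -0.00032852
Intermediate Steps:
a(D, p) = 27 - 3*p - 3*D² - 3*p² (a(D, p) = 27 - 3*((D*D + p*p) + p) = 27 - 3*((D² + p²) + p) = 27 - 3*(p + D² + p²) = 27 + (-3*p - 3*D² - 3*p²) = 27 - 3*p - 3*D² - 3*p²)
1/(-101 + a(-30, -x - 4)) = 1/(-101 + (27 - 3*(-1*6 - 4) - 3*(-30)² - 3*(-1*6 - 4)²)) = 1/(-101 + (27 - 3*(-6 - 4) - 3*900 - 3*(-6 - 4)²)) = 1/(-101 + (27 - 3*(-10) - 2700 - 3*(-10)²)) = 1/(-101 + (27 + 30 - 2700 - 3*100)) = 1/(-101 + (27 + 30 - 2700 - 300)) = 1/(-101 - 2943) = 1/(-3044) = -1/3044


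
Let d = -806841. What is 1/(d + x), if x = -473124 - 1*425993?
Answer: -1/1705958 ≈ -5.8618e-7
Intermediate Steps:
x = -899117 (x = -473124 - 425993 = -899117)
1/(d + x) = 1/(-806841 - 899117) = 1/(-1705958) = -1/1705958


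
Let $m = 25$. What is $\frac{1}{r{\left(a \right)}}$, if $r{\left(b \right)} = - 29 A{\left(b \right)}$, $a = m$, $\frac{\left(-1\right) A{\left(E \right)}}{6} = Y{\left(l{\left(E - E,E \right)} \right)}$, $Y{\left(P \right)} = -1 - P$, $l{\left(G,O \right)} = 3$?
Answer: $- \frac{1}{696} \approx -0.0014368$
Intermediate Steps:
$A{\left(E \right)} = 24$ ($A{\left(E \right)} = - 6 \left(-1 - 3\right) = \left(-6\right) \left(-4\right) = 24$)
$a = 25$
$r{\left(b \right)} = -696$ ($r{\left(b \right)} = \left(-29\right) 24 = -696$)
$\frac{1}{r{\left(a \right)}} = \frac{1}{-696} = - \frac{1}{696}$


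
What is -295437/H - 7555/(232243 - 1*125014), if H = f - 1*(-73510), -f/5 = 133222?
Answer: 27202321073/63543905400 ≈ 0.42809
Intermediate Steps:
f = -666110 (f = -5*133222 = -666110)
H = -592600 (H = -666110 - 1*(-73510) = -666110 + 73510 = -592600)
-295437/H - 7555/(232243 - 1*125014) = -295437/(-592600) - 7555/(232243 - 1*125014) = -295437*(-1/592600) - 7555/(232243 - 125014) = 295437/592600 - 7555/107229 = 27202321073/63543905400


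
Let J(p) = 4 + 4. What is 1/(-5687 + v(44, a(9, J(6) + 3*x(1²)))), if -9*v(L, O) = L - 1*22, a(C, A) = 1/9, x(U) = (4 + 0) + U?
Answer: -9/51205 ≈ -0.00017576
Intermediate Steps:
J(p) = 8
x(U) = 4 + U
a(C, A) = ⅑
v(L, O) = 22/9 - L/9 (v(L, O) = -(L - 1*22)/9 = -(L - 22)/9 = -(-22 + L)/9 = 22/9 - L/9)
1/(-5687 + v(44, a(9, J(6) + 3*x(1²)))) = 1/(-5687 + (22/9 - ⅑*44)) = 1/(-5687 + (22/9 - 44/9)) = 1/(-5687 - 22/9) = 1/(-51205/9) = -9/51205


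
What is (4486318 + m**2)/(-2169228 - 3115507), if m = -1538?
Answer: -6851762/5284735 ≈ -1.2965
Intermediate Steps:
(4486318 + m**2)/(-2169228 - 3115507) = (4486318 + (-1538)**2)/(-2169228 - 3115507) = (4486318 + 2365444)/(-5284735) = 6851762*(-1/5284735) = -6851762/5284735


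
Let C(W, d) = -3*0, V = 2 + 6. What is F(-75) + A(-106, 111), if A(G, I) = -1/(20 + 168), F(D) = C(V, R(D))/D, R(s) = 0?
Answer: -1/188 ≈ -0.0053191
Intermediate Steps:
V = 8
C(W, d) = 0
F(D) = 0 (F(D) = 0/D = 0)
A(G, I) = -1/188
F(-75) + A(-106, 111) = 0 - 1/188 = -1/188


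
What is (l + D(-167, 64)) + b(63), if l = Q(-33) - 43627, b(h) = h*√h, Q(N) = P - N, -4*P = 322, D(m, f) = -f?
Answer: -87477/2 + 189*√7 ≈ -43238.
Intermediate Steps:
P = -161/2 (P = -¼*322 = -161/2 ≈ -80.500)
Q(N) = -161/2 - N
b(h) = h^(3/2)
l = -87349/2 (l = (-161/2 - 1*(-33)) - 43627 = (-161/2 + 33) - 43627 = -95/2 - 43627 = -87349/2 ≈ -43675.)
(l + D(-167, 64)) + b(63) = (-87349/2 - 1*64) + 63^(3/2) = (-87349/2 - 64) + 189*√7 = -87477/2 + 189*√7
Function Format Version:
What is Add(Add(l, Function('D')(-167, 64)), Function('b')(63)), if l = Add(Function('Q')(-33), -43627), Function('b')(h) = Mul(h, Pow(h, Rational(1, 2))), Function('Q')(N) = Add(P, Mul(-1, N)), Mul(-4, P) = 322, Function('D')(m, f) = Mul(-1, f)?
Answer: Add(Rational(-87477, 2), Mul(189, Pow(7, Rational(1, 2)))) ≈ -43238.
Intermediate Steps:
P = Rational(-161, 2) (P = Mul(Rational(-1, 4), 322) = Rational(-161, 2) ≈ -80.500)
Function('Q')(N) = Add(Rational(-161, 2), Mul(-1, N))
Function('b')(h) = Pow(h, Rational(3, 2))
l = Rational(-87349, 2) (l = Add(Add(Rational(-161, 2), Mul(-1, -33)), -43627) = Add(Add(Rational(-161, 2), 33), -43627) = Add(Rational(-95, 2), -43627) = Rational(-87349, 2) ≈ -43675.)
Add(Add(l, Function('D')(-167, 64)), Function('b')(63)) = Add(Add(Rational(-87349, 2), Mul(-1, 64)), Pow(63, Rational(3, 2))) = Add(Add(Rational(-87349, 2), -64), Mul(189, Pow(7, Rational(1, 2)))) = Add(Rational(-87477, 2), Mul(189, Pow(7, Rational(1, 2))))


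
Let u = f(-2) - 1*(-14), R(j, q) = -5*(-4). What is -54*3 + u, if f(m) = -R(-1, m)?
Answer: -168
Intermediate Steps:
R(j, q) = 20
f(m) = -20 (f(m) = -1*20 = -20)
u = -6 (u = -20 - 1*(-14) = -20 + 14 = -6)
-54*3 + u = -54*3 - 6 = -162 - 6 = -168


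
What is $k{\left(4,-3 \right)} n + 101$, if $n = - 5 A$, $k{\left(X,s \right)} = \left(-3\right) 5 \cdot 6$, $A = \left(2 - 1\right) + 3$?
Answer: $1901$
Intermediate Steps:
$A = 4$ ($A = 1 + 3 = 4$)
$k{\left(X,s \right)} = -90$ ($k{\left(X,s \right)} = \left(-15\right) 6 = -90$)
$n = -20$ ($n = \left(-5\right) 4 = -20$)
$k{\left(4,-3 \right)} n + 101 = \left(-90\right) \left(-20\right) + 101 = 1800 + 101 = 1901$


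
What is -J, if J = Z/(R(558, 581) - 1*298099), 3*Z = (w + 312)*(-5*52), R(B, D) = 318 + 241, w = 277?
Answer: -403/2349 ≈ -0.17156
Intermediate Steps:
R(B, D) = 559
Z = -153140/3 (Z = ((277 + 312)*(-5*52))/3 = (589*(-260))/3 = (⅓)*(-153140) = -153140/3 ≈ -51047.)
J = 403/2349 (J = -153140/(3*(559 - 1*298099)) = -153140/(3*(559 - 298099)) = -153140/3/(-297540) = -153140/3*(-1/297540) = 403/2349 ≈ 0.17156)
-J = -1*403/2349 = -403/2349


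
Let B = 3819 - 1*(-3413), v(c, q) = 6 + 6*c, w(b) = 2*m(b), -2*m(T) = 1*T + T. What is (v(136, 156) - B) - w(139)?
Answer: -6132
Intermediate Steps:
m(T) = -T (m(T) = -(1*T + T)/2 = -(T + T)/2 = -T)
w(b) = -2*b (w(b) = 2*(-b) = -2*b)
B = 7232 (B = 3819 + 3413 = 7232)
(v(136, 156) - B) - w(139) = ((6 + 6*136) - 1*7232) - (-2)*139 = ((6 + 816) - 7232) - 1*(-278) = (822 - 7232) + 278 = -6410 + 278 = -6132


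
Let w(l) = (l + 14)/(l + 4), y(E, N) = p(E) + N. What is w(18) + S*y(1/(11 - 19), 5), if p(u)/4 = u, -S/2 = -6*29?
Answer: 17242/11 ≈ 1567.5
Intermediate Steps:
S = 348 (S = -(-12)*29 = -2*(-174) = 348)
p(u) = 4*u
y(E, N) = N + 4*E (y(E, N) = 4*E + N = N + 4*E)
w(l) = (14 + l)/(4 + l)
w(18) + S*y(1/(11 - 19), 5) = (14 + 18)/(4 + 18) + 348*(5 + 4/(11 - 19)) = 32/22 + 348*(5 + 4/(-8)) = (1/22)*32 + 348*(5 + 4*(-⅛)) = 16/11 + 348*(5 - ½) = 16/11 + 348*(9/2) = 16/11 + 1566 = 17242/11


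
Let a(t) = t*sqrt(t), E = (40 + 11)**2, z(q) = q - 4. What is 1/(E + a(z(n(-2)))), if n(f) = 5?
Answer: 1/2602 ≈ 0.00038432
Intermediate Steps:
z(q) = -4 + q
E = 2601 (E = 51**2 = 2601)
a(t) = t**(3/2)
1/(E + a(z(n(-2)))) = 1/(2601 + (-4 + 5)**(3/2)) = 1/(2601 + 1**(3/2)) = 1/(2601 + 1) = 1/2602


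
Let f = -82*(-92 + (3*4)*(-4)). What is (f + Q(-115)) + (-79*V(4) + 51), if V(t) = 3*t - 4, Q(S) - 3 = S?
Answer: 10787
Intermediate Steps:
Q(S) = 3 + S
V(t) = -4 + 3*t
f = 11480 (f = -82*(-92 + 12*(-4)) = -82*(-92 - 48) = -82*(-140) = 11480)
(f + Q(-115)) + (-79*V(4) + 51) = (11480 + (3 - 115)) + (-79*(-4 + 3*4) + 51) = (11480 - 112) + (-79*(-4 + 12) + 51) = 11368 + (-79*8 + 51) = 11368 + (-632 + 51) = 11368 - 581 = 10787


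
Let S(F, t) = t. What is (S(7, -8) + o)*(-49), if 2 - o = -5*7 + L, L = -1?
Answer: -1470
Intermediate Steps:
o = 38 (o = 2 - (-5*7 - 1) = 2 - (-35 - 1) = 2 - 1*(-36) = 2 + 36 = 38)
(S(7, -8) + o)*(-49) = (-8 + 38)*(-49) = 30*(-49) = -1470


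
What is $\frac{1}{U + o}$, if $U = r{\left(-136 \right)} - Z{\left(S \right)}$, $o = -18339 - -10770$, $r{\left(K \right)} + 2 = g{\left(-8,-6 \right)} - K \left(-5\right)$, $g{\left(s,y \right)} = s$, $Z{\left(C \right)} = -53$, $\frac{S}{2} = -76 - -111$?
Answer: $- \frac{1}{8206} \approx -0.00012186$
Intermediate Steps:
$S = 70$ ($S = 2 \left(-76 - -111\right) = 2 \left(-76 + 111\right) = 2 \cdot 35 = 70$)
$r{\left(K \right)} = -10 + 5 K$ ($r{\left(K \right)} = -2 - \left(8 + K \left(-5\right)\right) = -2 - \left(8 - 5 K\right) = -2 + \left(-8 + 5 K\right) = -10 + 5 K$)
$o = -7569$ ($o = -18339 + 10770 = -7569$)
$U = -637$ ($U = \left(-10 + 5 \left(-136\right)\right) - -53 = \left(-10 - 680\right) + 53 = -690 + 53 = -637$)
$\frac{1}{U + o} = \frac{1}{-637 - 7569} = \frac{1}{-8206} = - \frac{1}{8206}$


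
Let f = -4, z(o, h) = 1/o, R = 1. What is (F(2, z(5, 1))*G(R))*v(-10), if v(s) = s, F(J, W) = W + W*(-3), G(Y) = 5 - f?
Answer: 36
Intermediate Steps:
G(Y) = 9 (G(Y) = 5 - 1*(-4) = 5 + 4 = 9)
F(J, W) = -2*W (F(J, W) = W - 3*W = -2*W)
(F(2, z(5, 1))*G(R))*v(-10) = (-2/5*9)*(-10) = (-2*1/5*9)*(-10) = -2/5*9*(-10) = -18/5*(-10) = 36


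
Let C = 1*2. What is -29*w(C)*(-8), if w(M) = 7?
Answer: 1624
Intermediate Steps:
C = 2
-29*w(C)*(-8) = -29*7*(-8) = -203*(-8) = 1624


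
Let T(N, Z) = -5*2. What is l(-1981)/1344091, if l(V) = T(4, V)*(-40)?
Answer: 400/1344091 ≈ 0.00029760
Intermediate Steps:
T(N, Z) = -10
l(V) = 400 (l(V) = -10*(-40) = 400)
l(-1981)/1344091 = 400/1344091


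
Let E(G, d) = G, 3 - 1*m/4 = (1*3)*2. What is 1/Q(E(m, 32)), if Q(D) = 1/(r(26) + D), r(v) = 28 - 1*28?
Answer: -12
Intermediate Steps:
r(v) = 0 (r(v) = 28 - 28 = 0)
m = -12 (m = 12 - 4*1*3*2 = 12 - 12*2 = 12 - 4*6 = 12 - 24 = -12)
Q(D) = 1/D (Q(D) = 1/(0 + D) = 1/D)
1/Q(E(m, 32)) = 1/(1/(-12)) = 1/(-1/12) = -12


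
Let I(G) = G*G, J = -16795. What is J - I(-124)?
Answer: -32171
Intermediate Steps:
I(G) = G²
J - I(-124) = -16795 - 1*(-124)² = -16795 - 1*15376 = -16795 - 15376 = -32171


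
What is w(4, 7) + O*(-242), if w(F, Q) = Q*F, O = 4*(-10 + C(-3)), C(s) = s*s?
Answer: 996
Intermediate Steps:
C(s) = s²
O = -4 (O = 4*(-10 + (-3)²) = 4*(-10 + 9) = 4*(-1) = -4)
w(F, Q) = F*Q
w(4, 7) + O*(-242) = 4*7 - 4*(-242) = 28 + 968 = 996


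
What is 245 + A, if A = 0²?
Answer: 245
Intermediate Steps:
A = 0
245 + A = 245 + 0 = 245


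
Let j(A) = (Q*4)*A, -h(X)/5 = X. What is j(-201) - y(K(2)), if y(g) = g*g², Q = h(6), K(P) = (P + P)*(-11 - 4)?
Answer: 240120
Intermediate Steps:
h(X) = -5*X
K(P) = -30*P (K(P) = (2*P)*(-15) = -30*P)
Q = -30 (Q = -5*6 = -30)
j(A) = -120*A (j(A) = (-30*4)*A = -120*A)
y(g) = g³
j(-201) - y(K(2)) = -120*(-201) - (-30*2)³ = 24120 - 1*(-60)³ = 24120 - 1*(-216000) = 24120 + 216000 = 240120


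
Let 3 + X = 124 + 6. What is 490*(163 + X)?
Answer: 142100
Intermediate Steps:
X = 127 (X = -3 + (124 + 6) = -3 + 130 = 127)
490*(163 + X) = 490*(163 + 127) = 490*290 = 142100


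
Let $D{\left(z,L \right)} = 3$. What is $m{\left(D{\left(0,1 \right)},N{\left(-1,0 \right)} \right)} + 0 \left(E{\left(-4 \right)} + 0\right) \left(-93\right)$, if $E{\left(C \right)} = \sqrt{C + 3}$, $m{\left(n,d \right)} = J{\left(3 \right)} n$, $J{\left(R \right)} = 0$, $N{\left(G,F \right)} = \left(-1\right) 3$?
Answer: $0$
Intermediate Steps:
$N{\left(G,F \right)} = -3$
$m{\left(n,d \right)} = 0$ ($m{\left(n,d \right)} = 0 n = 0$)
$E{\left(C \right)} = \sqrt{3 + C}$
$m{\left(D{\left(0,1 \right)},N{\left(-1,0 \right)} \right)} + 0 \left(E{\left(-4 \right)} + 0\right) \left(-93\right) = 0 + 0 \left(\sqrt{3 - 4} + 0\right) \left(-93\right) = 0 + 0 \left(\sqrt{-1} + 0\right) \left(-93\right) = 0 + 0 \left(i + 0\right) \left(-93\right) = 0 + 0 i \left(-93\right) = 0 + 0 \left(-93\right) = 0 + 0 = 0$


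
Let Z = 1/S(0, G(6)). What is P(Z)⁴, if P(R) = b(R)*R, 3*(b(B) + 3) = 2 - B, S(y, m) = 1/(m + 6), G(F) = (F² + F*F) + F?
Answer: 42150011228416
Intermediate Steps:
G(F) = F + 2*F² (G(F) = (F² + F²) + F = 2*F² + F = F + 2*F²)
S(y, m) = 1/(6 + m)
b(B) = -7/3 - B/3 (b(B) = -3 + (2 - B)/3 = -3 + (⅔ - B/3) = -7/3 - B/3)
Z = 84 (Z = 1/(1/(6 + 6*(1 + 2*6))) = 1/(1/(6 + 6*(1 + 12))) = 1/(1/(6 + 6*13)) = 1/(1/(6 + 78)) = 1/(1/84) = 84)
P(R) = R*(-7/3 - R/3) (P(R) = (-7/3 - R/3)*R = R*(-7/3 - R/3))
P(Z)⁴ = (-⅓*84*(7 + 84))⁴ = (-⅓*84*91)⁴ = (-2548)⁴ = 42150011228416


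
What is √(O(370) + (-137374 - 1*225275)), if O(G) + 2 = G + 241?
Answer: 2*I*√90510 ≈ 601.7*I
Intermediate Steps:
O(G) = 239 + G (O(G) = -2 + (G + 241) = -2 + (241 + G) = 239 + G)
√(O(370) + (-137374 - 1*225275)) = √((239 + 370) + (-137374 - 1*225275)) = √(609 + (-137374 - 225275)) = √(609 - 362649) = √(-362040) = 2*I*√90510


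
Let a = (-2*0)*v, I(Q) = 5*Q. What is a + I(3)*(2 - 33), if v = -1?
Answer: -465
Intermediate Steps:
a = 0 (a = -2*0*(-1) = 0*(-1) = 0)
a + I(3)*(2 - 33) = 0 + (5*3)*(2 - 33) = 0 + 15*(-31) = 0 - 465 = -465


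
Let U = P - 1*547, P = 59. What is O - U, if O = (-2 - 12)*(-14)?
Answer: 684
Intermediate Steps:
U = -488 (U = 59 - 1*547 = 59 - 547 = -488)
O = 196 (O = -14*(-14) = 196)
O - U = 196 - 1*(-488) = 196 + 488 = 684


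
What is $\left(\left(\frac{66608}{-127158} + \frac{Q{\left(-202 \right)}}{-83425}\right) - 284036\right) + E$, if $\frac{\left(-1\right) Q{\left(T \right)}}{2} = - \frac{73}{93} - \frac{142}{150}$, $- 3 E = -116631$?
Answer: $- \frac{1007767572931367911}{4110660508125} \approx -2.4516 \cdot 10^{5}$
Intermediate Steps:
$E = 38877$ ($E = \left(- \frac{1}{3}\right) \left(-116631\right) = 38877$)
$Q{\left(T \right)} = \frac{2684}{775}$ ($Q{\left(T \right)} = - 2 \left(- \frac{73}{93} - \frac{142}{150}\right) = - 2 \left(\left(-73\right) \frac{1}{93} - \frac{71}{75}\right) = - 2 \left(- \frac{73}{93} - \frac{71}{75}\right) = \left(-2\right) \left(- \frac{1342}{775}\right) = \frac{2684}{775}$)
$\left(\left(\frac{66608}{-127158} + \frac{Q{\left(-202 \right)}}{-83425}\right) - 284036\right) + E = \left(\left(\frac{66608}{-127158} + \frac{2684}{775 \left(-83425\right)}\right) - 284036\right) + 38877 = \left(\left(66608 \left(- \frac{1}{127158}\right) + \frac{2684}{775} \left(- \frac{1}{83425}\right)\right) - 284036\right) + 38877 = \left(\left(- \frac{33304}{63579} - \frac{2684}{64654375}\right) - 284036\right) + 38877 = \left(- \frac{2153419951036}{4110660508125} - 284036\right) + 38877 = - \frac{1167577721505743536}{4110660508125} + 38877 = - \frac{1007767572931367911}{4110660508125}$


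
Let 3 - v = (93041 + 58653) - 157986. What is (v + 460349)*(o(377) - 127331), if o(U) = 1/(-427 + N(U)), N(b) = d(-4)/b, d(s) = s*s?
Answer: -9564139494183720/160963 ≈ -5.9418e+10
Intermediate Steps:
d(s) = s²
v = 6295 (v = 3 - ((93041 + 58653) - 157986) = 3 - (151694 - 157986) = 3 - 1*(-6292) = 3 + 6292 = 6295)
N(b) = 16/b (N(b) = (-4)²/b = 16/b)
o(U) = 1/(-427 + 16/U)
(v + 460349)*(o(377) - 127331) = (6295 + 460349)*(-1*377/(-16 + 427*377) - 127331) = 466644*(-1*377/(-16 + 160979) - 127331) = 466644*(-1*377/160963 - 127331) = 466644*(-1*377*1/160963 - 127331) = 466644*(-377/160963 - 127331) = 466644*(-20495580130/160963) = -9564139494183720/160963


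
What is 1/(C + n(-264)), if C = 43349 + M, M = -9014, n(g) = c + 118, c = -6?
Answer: 1/34447 ≈ 2.9030e-5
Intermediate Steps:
n(g) = 112 (n(g) = -6 + 118 = 112)
C = 34335 (C = 43349 - 9014 = 34335)
1/(C + n(-264)) = 1/(34335 + 112) = 1/34447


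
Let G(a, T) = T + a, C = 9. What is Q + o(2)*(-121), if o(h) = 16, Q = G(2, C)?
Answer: -1925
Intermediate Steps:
Q = 11 (Q = 9 + 2 = 11)
Q + o(2)*(-121) = 11 + 16*(-121) = 11 - 1936 = -1925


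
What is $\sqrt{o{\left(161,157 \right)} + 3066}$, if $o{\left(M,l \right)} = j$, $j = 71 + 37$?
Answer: $23 \sqrt{6} \approx 56.338$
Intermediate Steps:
$j = 108$
$o{\left(M,l \right)} = 108$
$\sqrt{o{\left(161,157 \right)} + 3066} = \sqrt{108 + 3066} = \sqrt{3174} = 23 \sqrt{6}$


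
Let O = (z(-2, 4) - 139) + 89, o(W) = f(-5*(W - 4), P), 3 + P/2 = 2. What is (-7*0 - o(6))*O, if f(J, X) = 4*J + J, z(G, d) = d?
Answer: -2300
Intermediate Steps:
P = -2 (P = -6 + 2*2 = -6 + 4 = -2)
f(J, X) = 5*J
o(W) = 100 - 25*W (o(W) = 5*(-5*(W - 4)) = 5*(-5*(-4 + W)) = 5*(20 - 5*W) = 100 - 25*W)
O = -46 (O = (4 - 139) + 89 = -135 + 89 = -46)
(-7*0 - o(6))*O = (-7*0 - (100 - 25*6))*(-46) = (0 - (100 - 150))*(-46) = (0 - 1*(-50))*(-46) = (0 + 50)*(-46) = 50*(-46) = -2300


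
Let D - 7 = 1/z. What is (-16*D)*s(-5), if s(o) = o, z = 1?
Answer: 640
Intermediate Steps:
D = 8 (D = 7 + 1/1 = 7 + 1*1 = 7 + 1 = 8)
(-16*D)*s(-5) = -128*(-5) = 640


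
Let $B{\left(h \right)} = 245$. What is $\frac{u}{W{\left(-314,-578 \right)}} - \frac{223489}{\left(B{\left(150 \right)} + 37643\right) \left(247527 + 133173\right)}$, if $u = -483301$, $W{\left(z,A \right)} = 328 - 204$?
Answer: $- \frac{1742778773238559}{447142809600} \approx -3897.6$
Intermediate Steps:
$W{\left(z,A \right)} = 124$ ($W{\left(z,A \right)} = 328 - 204 = 124$)
$\frac{u}{W{\left(-314,-578 \right)}} - \frac{223489}{\left(B{\left(150 \right)} + 37643\right) \left(247527 + 133173\right)} = - \frac{483301}{124} - \frac{223489}{\left(245 + 37643\right) \left(247527 + 133173\right)} = \left(-483301\right) \frac{1}{124} - \frac{223489}{37888 \cdot 380700} = - \frac{483301}{124} - \frac{223489}{14423961600} = - \frac{1742778773238559}{447142809600}$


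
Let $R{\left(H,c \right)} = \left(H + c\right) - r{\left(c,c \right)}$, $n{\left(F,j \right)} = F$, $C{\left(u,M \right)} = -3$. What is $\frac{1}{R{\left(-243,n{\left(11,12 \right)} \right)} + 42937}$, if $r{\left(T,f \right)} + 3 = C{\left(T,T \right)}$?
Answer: $\frac{1}{42711} \approx 2.3413 \cdot 10^{-5}$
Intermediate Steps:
$r{\left(T,f \right)} = -6$ ($r{\left(T,f \right)} = -3 - 3 = -6$)
$R{\left(H,c \right)} = 6 + H + c$ ($R{\left(H,c \right)} = \left(H + c\right) - -6 = \left(H + c\right) + 6 = 6 + H + c$)
$\frac{1}{R{\left(-243,n{\left(11,12 \right)} \right)} + 42937} = \frac{1}{\left(6 - 243 + 11\right) + 42937} = \frac{1}{-226 + 42937} = \frac{1}{42711}$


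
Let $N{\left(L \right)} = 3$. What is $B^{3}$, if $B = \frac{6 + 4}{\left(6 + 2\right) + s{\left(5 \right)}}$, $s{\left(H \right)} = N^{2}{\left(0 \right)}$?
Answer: $\frac{1000}{4913} \approx 0.20354$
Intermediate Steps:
$s{\left(H \right)} = 9$ ($s{\left(H \right)} = 3^{2} = 9$)
$B = \frac{10}{17}$ ($B = \frac{6 + 4}{\left(6 + 2\right) + 9} = \frac{1}{8 + 9} \cdot 10 = \frac{1}{17} \cdot 10 = \frac{10}{17} \approx 0.58823$)
$B^{3} = \left(\frac{10}{17}\right)^{3} = \frac{1000}{4913}$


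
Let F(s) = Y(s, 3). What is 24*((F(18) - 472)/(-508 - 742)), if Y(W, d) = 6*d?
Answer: 5448/625 ≈ 8.7168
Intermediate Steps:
F(s) = 18 (F(s) = 6*3 = 18)
24*((F(18) - 472)/(-508 - 742)) = 24*((18 - 472)/(-508 - 742)) = 24*(-454/(-1250)) = 24*(-454*(-1/1250)) = 24*(227/625) = 5448/625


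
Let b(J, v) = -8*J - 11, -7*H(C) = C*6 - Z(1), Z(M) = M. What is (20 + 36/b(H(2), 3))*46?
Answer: 21712/11 ≈ 1973.8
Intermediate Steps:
H(C) = 1/7 - 6*C/7 (H(C) = -(C*6 - 1*1)/7 = -(6*C - 1)/7 = -(-1 + 6*C)/7 = 1/7 - 6*C/7)
b(J, v) = -11 - 8*J
(20 + 36/b(H(2), 3))*46 = (20 + 36/(-11 - 8*(1/7 - 6/7*2)))*46 = (20 + 36/(-11 - 8*(1/7 - 12/7)))*46 = (20 + 36/(-11 - 8*(-11/7)))*46 = (20 + 36/(-11 + 88/7))*46 = (20 + 36/(11/7))*46 = (20 + 36*(7/11))*46 = (20 + 252/11)*46 = (472/11)*46 = 21712/11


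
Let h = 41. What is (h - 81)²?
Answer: 1600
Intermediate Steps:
(h - 81)² = (41 - 81)² = (-40)² = 1600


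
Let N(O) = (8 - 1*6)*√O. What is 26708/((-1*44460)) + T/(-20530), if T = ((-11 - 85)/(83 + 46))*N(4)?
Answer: -589296611/981221085 ≈ -0.60057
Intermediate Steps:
N(O) = 2*√O (N(O) = (8 - 6)*√O = 2*√O)
T = -128/43 (T = ((-11 - 85)/(83 + 46))*(2*√4) = (-96/129)*(2*2) = -96*1/129*4 = -32/43*4 = -128/43 ≈ -2.9767)
26708/((-1*44460)) + T/(-20530) = 26708/((-1*44460)) - 128/43/(-20530) = 26708/(-44460) - 128/43*(-1/20530) = 26708*(-1/44460) + 64/441395 = -6677/11115 + 64/441395 = -589296611/981221085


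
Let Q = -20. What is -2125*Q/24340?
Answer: 2125/1217 ≈ 1.7461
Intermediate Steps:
-2125*Q/24340 = -2125*(-20)/24340 = 42500*(1/24340) = 2125/1217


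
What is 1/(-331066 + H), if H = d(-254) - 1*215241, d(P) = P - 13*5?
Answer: -1/546626 ≈ -1.8294e-6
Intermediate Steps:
d(P) = -65 + P (d(P) = P - 65 = -65 + P)
H = -215560 (H = (-65 - 254) - 1*215241 = -319 - 215241 = -215560)
1/(-331066 + H) = 1/(-331066 - 215560) = 1/(-546626) = -1/546626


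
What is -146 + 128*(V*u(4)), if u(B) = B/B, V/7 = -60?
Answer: -53906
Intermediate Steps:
V = -420 (V = 7*(-60) = -420)
u(B) = 1
-146 + 128*(V*u(4)) = -146 + 128*(-420*1) = -146 + 128*(-420) = -146 - 53760 = -53906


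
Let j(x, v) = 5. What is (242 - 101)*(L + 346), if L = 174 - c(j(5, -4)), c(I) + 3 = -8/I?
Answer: 369843/5 ≈ 73969.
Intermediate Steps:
c(I) = -3 - 8/I
L = 893/5 (L = 174 - (-3 - 8/5) = 174 - 1*(-23/5) = 174 + 23/5 = 893/5 ≈ 178.60)
(242 - 101)*(L + 346) = (242 - 101)*(893/5 + 346) = 141*(2623/5) = 369843/5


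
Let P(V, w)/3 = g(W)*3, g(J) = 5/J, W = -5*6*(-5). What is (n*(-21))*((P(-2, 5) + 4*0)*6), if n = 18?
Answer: -3402/5 ≈ -680.40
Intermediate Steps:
W = 150 (W = -30*(-5) = 150)
P(V, w) = 3/10 (P(V, w) = 3*((5/150)*3) = 3*((5*(1/150))*3) = 3*((1/30)*3) = 3*(⅒) = 3/10)
(n*(-21))*((P(-2, 5) + 4*0)*6) = (18*(-21))*((3/10 + 4*0)*6) = -378*(3/10 + 0)*6 = -567*6/5 = -378*9/5 = -3402/5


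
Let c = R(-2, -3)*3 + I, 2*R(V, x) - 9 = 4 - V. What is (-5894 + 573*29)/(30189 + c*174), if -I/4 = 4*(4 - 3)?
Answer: 10723/31320 ≈ 0.34237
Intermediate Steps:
R(V, x) = 13/2 - V/2 (R(V, x) = 9/2 + (4 - V)/2 = 9/2 + (2 - V/2) = 13/2 - V/2)
I = -16 (I = -16*(4 - 3) = -16 ≈ -16.000)
c = 13/2 (c = (13/2 - ½*(-2))*3 - 16 = (13/2 + 1)*3 - 16 = (15/2)*3 - 16 = 45/2 - 16 = 13/2 ≈ 6.5000)
(-5894 + 573*29)/(30189 + c*174) = (-5894 + 573*29)/(30189 + (13/2)*174) = (-5894 + 16617)/(30189 + 1131) = 10723/31320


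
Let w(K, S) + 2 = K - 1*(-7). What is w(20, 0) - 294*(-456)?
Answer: 134089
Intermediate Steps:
w(K, S) = 5 + K (w(K, S) = -2 + (K - 1*(-7)) = -2 + (K + 7) = -2 + (7 + K) = 5 + K)
w(20, 0) - 294*(-456) = (5 + 20) - 294*(-456) = 25 + 134064 = 134089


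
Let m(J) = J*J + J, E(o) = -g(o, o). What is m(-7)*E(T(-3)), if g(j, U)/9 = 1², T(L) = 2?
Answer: -378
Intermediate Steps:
g(j, U) = 9 (g(j, U) = 9*1² = 9*1 = 9)
E(o) = -9 (E(o) = -1*9 = -9)
m(J) = J + J² (m(J) = J² + J = J + J²)
m(-7)*E(T(-3)) = -7*(1 - 7)*(-9) = -7*(-6)*(-9) = 42*(-9) = -378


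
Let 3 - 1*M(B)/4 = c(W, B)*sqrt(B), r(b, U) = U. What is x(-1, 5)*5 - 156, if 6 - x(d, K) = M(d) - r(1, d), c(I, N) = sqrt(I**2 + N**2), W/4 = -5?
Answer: -191 + 20*I*sqrt(401) ≈ -191.0 + 400.5*I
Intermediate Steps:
W = -20 (W = 4*(-5) = -20)
M(B) = 12 - 4*sqrt(B)*sqrt(400 + B**2) (M(B) = 12 - 4*sqrt((-20)**2 + B**2)*sqrt(B) = 12 - 4*sqrt(400 + B**2)*sqrt(B) = 12 - 4*sqrt(B)*sqrt(400 + B**2))
x(d, K) = -6 + d + 4*sqrt(d)*sqrt(400 + d**2) (x(d, K) = 6 - ((12 - 4*sqrt(d)*sqrt(400 + d**2)) - d) = 6 - (12 - d - 4*sqrt(d)*sqrt(400 + d**2)) = 6 + (-12 + d + 4*sqrt(d)*sqrt(400 + d**2)) = -6 + d + 4*sqrt(d)*sqrt(400 + d**2))
x(-1, 5)*5 - 156 = (-6 - 1 + 4*sqrt(-1)*sqrt(400 + (-1)**2))*5 - 156 = (-6 - 1 + 4*I*sqrt(400 + 1))*5 - 156 = (-6 - 1 + 4*I*sqrt(401))*5 - 156 = (-7 + 4*I*sqrt(401))*5 - 156 = (-35 + 20*I*sqrt(401)) - 156 = -191 + 20*I*sqrt(401)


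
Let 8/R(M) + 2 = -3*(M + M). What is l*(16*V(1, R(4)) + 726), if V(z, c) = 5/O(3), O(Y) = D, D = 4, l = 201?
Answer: 149946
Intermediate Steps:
O(Y) = 4
R(M) = 8/(-2 - 6*M) (R(M) = 8/(-2 - 3*(M + M)) = 8/(-2 - 6*M))
V(z, c) = 5/4
l*(16*V(1, R(4)) + 726) = 201*(16*(5/4) + 726) = 201*(20 + 726) = 201*746 = 149946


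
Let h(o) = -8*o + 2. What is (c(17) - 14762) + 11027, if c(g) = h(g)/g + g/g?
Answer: -63612/17 ≈ -3741.9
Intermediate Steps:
h(o) = 2 - 8*o
c(g) = 1 + (2 - 8*g)/g (c(g) = (2 - 8*g)/g + g/g = (2 - 8*g)/g + 1 = 1 + (2 - 8*g)/g)
(c(17) - 14762) + 11027 = ((-7 + 2/17) - 14762) + 11027 = (-117/17 - 14762) + 11027 = -251071/17 + 11027 = -63612/17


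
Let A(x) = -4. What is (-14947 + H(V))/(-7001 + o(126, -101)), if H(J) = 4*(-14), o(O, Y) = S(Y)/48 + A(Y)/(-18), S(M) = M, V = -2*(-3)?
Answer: 2160432/1008415 ≈ 2.1424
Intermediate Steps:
V = 6
o(O, Y) = 2/9 + Y/48 (o(O, Y) = Y/48 - 4/(-18) = Y*(1/48) - 4*(-1/18) = Y/48 + 2/9 = 2/9 + Y/48)
H(J) = -56
(-14947 + H(V))/(-7001 + o(126, -101)) = (-14947 - 56)/(-7001 + (2/9 + (1/48)*(-101))) = -15003/(-7001 + (2/9 - 101/48)) = -15003/(-7001 - 271/144) = -15003/(-1008415/144) = -15003*(-144/1008415) = 2160432/1008415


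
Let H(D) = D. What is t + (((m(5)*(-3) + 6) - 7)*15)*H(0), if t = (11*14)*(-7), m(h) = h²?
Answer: -1078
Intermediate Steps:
t = -1078 (t = 154*(-7) = -1078)
t + (((m(5)*(-3) + 6) - 7)*15)*H(0) = -1078 + (((5²*(-3) + 6) - 7)*15)*0 = -1078 + (((25*(-3) + 6) - 7)*15)*0 = -1078 + (((-75 + 6) - 7)*15)*0 = -1078 + ((-69 - 7)*15)*0 = -1078 - 76*15*0 = -1078 - 1140*0 = -1078 + 0 = -1078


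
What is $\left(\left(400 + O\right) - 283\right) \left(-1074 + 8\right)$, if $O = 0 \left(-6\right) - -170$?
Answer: $-305942$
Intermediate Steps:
$O = 170$ ($O = 0 + 170 = 170$)
$\left(\left(400 + O\right) - 283\right) \left(-1074 + 8\right) = \left(\left(400 + 170\right) - 283\right) \left(-1074 + 8\right) = \left(570 - 283\right) \left(-1066\right) = 287 \left(-1066\right) = -305942$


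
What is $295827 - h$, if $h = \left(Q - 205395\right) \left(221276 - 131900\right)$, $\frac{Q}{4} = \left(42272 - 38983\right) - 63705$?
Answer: $39956641011$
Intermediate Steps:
$Q = -241664$ ($Q = 4 \left(\left(42272 - 38983\right) - 63705\right) = 4 \left(3289 - 63705\right) = 4 \left(-60416\right) = -241664$)
$h = -39956345184$ ($h = \left(-241664 - 205395\right) \left(221276 - 131900\right) = \left(-447059\right) 89376 = -39956345184$)
$295827 - h = 295827 - -39956345184 = 295827 + 39956345184 = 39956641011$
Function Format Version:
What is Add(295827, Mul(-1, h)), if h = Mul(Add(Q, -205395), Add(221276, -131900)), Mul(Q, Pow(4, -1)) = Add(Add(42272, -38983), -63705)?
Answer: 39956641011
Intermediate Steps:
Q = -241664 (Q = Mul(4, Add(Add(42272, -38983), -63705)) = Mul(4, Add(3289, -63705)) = Mul(4, -60416) = -241664)
h = -39956345184 (h = Mul(Add(-241664, -205395), Add(221276, -131900)) = Mul(-447059, 89376) = -39956345184)
Add(295827, Mul(-1, h)) = Add(295827, Mul(-1, -39956345184)) = Add(295827, 39956345184) = 39956641011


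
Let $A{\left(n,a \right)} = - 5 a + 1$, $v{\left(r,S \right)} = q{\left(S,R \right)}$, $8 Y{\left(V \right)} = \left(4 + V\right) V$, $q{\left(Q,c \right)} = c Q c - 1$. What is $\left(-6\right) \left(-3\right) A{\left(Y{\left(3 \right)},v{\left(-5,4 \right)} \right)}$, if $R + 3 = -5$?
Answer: $-22932$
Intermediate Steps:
$R = -8$ ($R = -3 - 5 = -8$)
$q{\left(Q,c \right)} = -1 + Q c^{2}$ ($q{\left(Q,c \right)} = Q c c - 1 = Q c^{2} - 1 = -1 + Q c^{2}$)
$Y{\left(V \right)} = \frac{V \left(4 + V\right)}{8}$ ($Y{\left(V \right)} = \frac{\left(4 + V\right) V}{8} = \frac{V \left(4 + V\right)}{8}$)
$v{\left(r,S \right)} = -1 + 64 S$ ($v{\left(r,S \right)} = -1 + S \left(-8\right)^{2} = -1 + S 64 = -1 + 64 S$)
$A{\left(n,a \right)} = 1 - 5 a$
$\left(-6\right) \left(-3\right) A{\left(Y{\left(3 \right)},v{\left(-5,4 \right)} \right)} = \left(-6\right) \left(-3\right) \left(1 - 5 \left(-1 + 64 \cdot 4\right)\right) = 18 \left(1 - 5 \left(-1 + 256\right)\right) = 18 \left(1 - 1275\right) = 18 \left(-1274\right) = -22932$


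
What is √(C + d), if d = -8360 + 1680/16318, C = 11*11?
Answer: I*√548457452599/8159 ≈ 90.768*I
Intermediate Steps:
C = 121
d = -68208400/8159 (d = -8360 + 1680*(1/16318) = -8360 + 840/8159 = -68208400/8159 ≈ -8359.9)
√(C + d) = √(121 - 68208400/8159) = √(-67221161/8159) = I*√548457452599/8159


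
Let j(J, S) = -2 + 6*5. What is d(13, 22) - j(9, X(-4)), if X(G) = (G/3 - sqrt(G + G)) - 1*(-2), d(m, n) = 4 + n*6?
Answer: 108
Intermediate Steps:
d(m, n) = 4 + 6*n
X(G) = 2 + G/3 - sqrt(2)*sqrt(G) (X(G) = (G*(1/3) - sqrt(2*G)) + 2 = (G/3 - sqrt(2)*sqrt(G)) + 2 = 2 + G/3 - sqrt(2)*sqrt(G))
j(J, S) = 28 (j(J, S) = -2 + 30 = 28)
d(13, 22) - j(9, X(-4)) = (4 + 6*22) - 1*28 = (4 + 132) - 28 = 136 - 28 = 108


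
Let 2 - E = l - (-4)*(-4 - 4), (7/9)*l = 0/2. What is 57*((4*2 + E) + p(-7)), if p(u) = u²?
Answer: 5187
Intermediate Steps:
l = 0 (l = 9*(0/2)/7 = 9*(0*(½))/7 = (9/7)*0 = 0)
E = 34 (E = 2 - (0 - (-4)*(-4 - 4)) = 2 - (0 - (-4)*(-8)) = 2 - (0 - 1*32) = 2 - (0 - 32) = 2 - 1*(-32) = 2 + 32 = 34)
57*((4*2 + E) + p(-7)) = 57*((4*2 + 34) + (-7)²) = 57*((8 + 34) + 49) = 57*(42 + 49) = 57*91 = 5187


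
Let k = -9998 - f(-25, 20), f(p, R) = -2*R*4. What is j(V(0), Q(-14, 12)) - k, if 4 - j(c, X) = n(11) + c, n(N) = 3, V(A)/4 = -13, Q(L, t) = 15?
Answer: 9891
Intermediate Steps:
f(p, R) = -8*R
V(A) = -52 (V(A) = 4*(-13) = -52)
k = -9838 (k = -9998 - (-8)*20 = -9998 - 1*(-160) = -9998 + 160 = -9838)
j(c, X) = 1 - c (j(c, X) = 4 - (3 + c) = 4 + (-3 - c) = 1 - c)
j(V(0), Q(-14, 12)) - k = (1 - 1*(-52)) - 1*(-9838) = (1 + 52) + 9838 = 53 + 9838 = 9891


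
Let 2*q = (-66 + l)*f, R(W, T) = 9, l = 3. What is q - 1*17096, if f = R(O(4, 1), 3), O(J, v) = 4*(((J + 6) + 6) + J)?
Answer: -34759/2 ≈ -17380.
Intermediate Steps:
O(J, v) = 48 + 8*J (O(J, v) = 4*(((6 + J) + 6) + J) = 4*((12 + J) + J) = 4*(12 + 2*J) = 48 + 8*J)
f = 9
q = -567/2 (q = ((-66 + 3)*9)/2 = (-63*9)/2 = (½)*(-567) = -567/2 ≈ -283.50)
q - 1*17096 = -567/2 - 1*17096 = -567/2 - 17096 = -34759/2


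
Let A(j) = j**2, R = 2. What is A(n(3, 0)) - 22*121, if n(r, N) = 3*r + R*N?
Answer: -2581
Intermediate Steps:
n(r, N) = 2*N + 3*r (n(r, N) = 3*r + 2*N = 2*N + 3*r)
A(n(3, 0)) - 22*121 = (2*0 + 3*3)**2 - 22*121 = (0 + 9)**2 - 2662 = 9**2 - 2662 = 81 - 2662 = -2581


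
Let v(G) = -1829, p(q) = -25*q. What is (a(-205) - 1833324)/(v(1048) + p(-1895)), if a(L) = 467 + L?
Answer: -916531/22773 ≈ -40.246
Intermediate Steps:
(a(-205) - 1833324)/(v(1048) + p(-1895)) = ((467 - 205) - 1833324)/(-1829 - 25*(-1895)) = (262 - 1833324)/(-1829 + 47375) = -1833062/45546 = -1833062*1/45546 = -916531/22773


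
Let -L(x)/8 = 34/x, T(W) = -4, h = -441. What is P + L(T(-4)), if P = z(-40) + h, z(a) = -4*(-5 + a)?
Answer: -193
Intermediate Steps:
z(a) = 20 - 4*a
L(x) = -272/x
P = -261 (P = (20 - 4*(-40)) - 441 = (20 + 160) - 441 = 180 - 441 = -261)
P + L(T(-4)) = -261 - 272/(-4) = -261 - 272*(-¼) = -261 + 68 = -193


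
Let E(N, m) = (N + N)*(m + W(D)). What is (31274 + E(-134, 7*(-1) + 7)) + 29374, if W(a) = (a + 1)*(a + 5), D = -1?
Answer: 60648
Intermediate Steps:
W(a) = (1 + a)*(5 + a)
E(N, m) = 2*N*m (E(N, m) = (N + N)*(m + (5 + (-1)² + 6*(-1))) = (2*N)*(m + (5 + 1 - 6)) = (2*N)*(m + 0) = (2*N)*m = 2*N*m)
(31274 + E(-134, 7*(-1) + 7)) + 29374 = (31274 + 2*(-134)*(7*(-1) + 7)) + 29374 = (31274 + 2*(-134)*(-7 + 7)) + 29374 = (31274 + 2*(-134)*0) + 29374 = (31274 + 0) + 29374 = 31274 + 29374 = 60648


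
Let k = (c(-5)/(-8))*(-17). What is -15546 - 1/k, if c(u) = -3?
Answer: -792838/51 ≈ -15546.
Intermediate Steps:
k = -51/8 (k = (-3/(-8))*(-17) = -1/8*(-3)*(-17) = (3/8)*(-17) = -51/8 ≈ -6.3750)
-15546 - 1/k = -15546 - 1/(-51/8) = -15546 - 1*(-8/51) = -15546 + 8/51 = -792838/51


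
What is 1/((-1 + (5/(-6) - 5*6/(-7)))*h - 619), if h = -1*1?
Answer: -42/26101 ≈ -0.0016091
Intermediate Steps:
h = -1
1/((-1 + (5/(-6) - 5*6/(-7)))*h - 619) = 1/((-1 + (5/(-6) - 5*6/(-7)))*(-1) - 619) = 1/((-1 + (5*(-1/6) - 30*(-1/7)))*(-1) - 619) = 1/((-1 + (-5/6 + 30/7))*(-1) - 619) = 1/((-1 + 145/42)*(-1) - 619) = 1/((103/42)*(-1) - 619) = 1/(-103/42 - 619) = 1/(-26101/42) = -42/26101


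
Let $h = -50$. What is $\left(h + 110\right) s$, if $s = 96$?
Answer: $5760$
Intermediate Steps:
$\left(h + 110\right) s = \left(-50 + 110\right) 96 = 60 \cdot 96 = 5760$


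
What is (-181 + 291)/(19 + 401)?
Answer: 11/42 ≈ 0.26190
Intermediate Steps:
(-181 + 291)/(19 + 401) = 110/420 = 110*(1/420) = 11/42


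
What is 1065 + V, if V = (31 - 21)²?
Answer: 1165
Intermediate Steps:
V = 100 (V = 10² = 100)
1065 + V = 1065 + 100 = 1165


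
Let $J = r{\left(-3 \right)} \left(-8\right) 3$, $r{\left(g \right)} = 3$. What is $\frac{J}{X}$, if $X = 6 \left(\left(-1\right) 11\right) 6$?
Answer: $\frac{2}{11} \approx 0.18182$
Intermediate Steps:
$X = -396$ ($X = 6 \left(-11\right) 6 = \left(-66\right) 6 = -396$)
$J = -72$ ($J = 3 \left(-8\right) 3 = \left(-24\right) 3 = -72$)
$\frac{J}{X} = - \frac{72}{-396} = \left(-72\right) \left(- \frac{1}{396}\right) = \frac{2}{11}$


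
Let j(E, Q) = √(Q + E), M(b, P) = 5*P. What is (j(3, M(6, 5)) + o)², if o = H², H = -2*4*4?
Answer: 1048604 + 4096*√7 ≈ 1.0594e+6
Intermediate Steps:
H = -32 (H = -8*4 = -32)
j(E, Q) = √(E + Q)
o = 1024 (o = (-32)² = 1024)
(j(3, M(6, 5)) + o)² = (√(3 + 5*5) + 1024)² = (√(3 + 25) + 1024)² = (√28 + 1024)² = (2*√7 + 1024)² = (1024 + 2*√7)²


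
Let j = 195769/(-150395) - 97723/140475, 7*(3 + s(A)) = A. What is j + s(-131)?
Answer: -100189943572/4225347525 ≈ -23.712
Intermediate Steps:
s(A) = -3 + A/7
j = -1205648596/603621075 (j = 195769*(-1/150395) - 97723/140475 = -27967/21485 - 1*97723/140475 = -27967/21485 - 97723/140475 = -1205648596/603621075 ≈ -1.9974)
j + s(-131) = -1205648596/603621075 + (-3 + (⅐)*(-131)) = -1205648596/603621075 + (-3 - 131/7) = -1205648596/603621075 - 152/7 = -100189943572/4225347525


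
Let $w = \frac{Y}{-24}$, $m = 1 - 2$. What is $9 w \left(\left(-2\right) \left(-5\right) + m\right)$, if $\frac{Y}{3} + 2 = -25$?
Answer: $\frac{2187}{8} \approx 273.38$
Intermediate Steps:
$Y = -81$ ($Y = -6 + 3 \left(-25\right) = -6 - 75 = -81$)
$m = -1$ ($m = 1 - 2 = -1$)
$w = \frac{27}{8}$ ($w = - \frac{81}{-24} = \left(-81\right) \left(- \frac{1}{24}\right) = \frac{27}{8} \approx 3.375$)
$9 w \left(\left(-2\right) \left(-5\right) + m\right) = 9 \cdot \frac{27}{8} \left(\left(-2\right) \left(-5\right) - 1\right) = \frac{243 \left(10 - 1\right)}{8} = \frac{243}{8} \cdot 9 = \frac{2187}{8}$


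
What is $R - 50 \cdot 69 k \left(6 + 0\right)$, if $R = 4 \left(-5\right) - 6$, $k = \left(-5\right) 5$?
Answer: $517474$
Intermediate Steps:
$k = -25$
$R = -26$ ($R = -20 - 6 = -26$)
$R - 50 \cdot 69 k \left(6 + 0\right) = -26 - 50 \cdot 69 \left(- 25 \left(6 + 0\right)\right) = -26 - 50 \cdot 69 \left(\left(-25\right) 6\right) = -26 - 50 \cdot 69 \left(-150\right) = -26 - -517500 = -26 + 517500 = 517474$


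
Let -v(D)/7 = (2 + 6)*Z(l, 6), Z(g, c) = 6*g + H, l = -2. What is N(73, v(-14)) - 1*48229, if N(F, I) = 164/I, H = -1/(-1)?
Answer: -7427225/154 ≈ -48229.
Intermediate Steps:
H = 1 (H = -1*(-1) = 1)
Z(g, c) = 1 + 6*g (Z(g, c) = 6*g + 1 = 1 + 6*g)
v(D) = 616 (v(D) = -7*(2 + 6)*(1 + 6*(-2)) = -56*(1 - 12) = -56*(-11) = -7*(-88) = 616)
N(73, v(-14)) - 1*48229 = 164/616 - 1*48229 = 164*(1/616) - 48229 = 41/154 - 48229 = -7427225/154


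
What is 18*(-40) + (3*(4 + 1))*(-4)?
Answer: -780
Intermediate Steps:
18*(-40) + (3*(4 + 1))*(-4) = -720 + (3*5)*(-4) = -720 + 15*(-4) = -720 - 60 = -780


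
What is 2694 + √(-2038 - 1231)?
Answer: 2694 + I*√3269 ≈ 2694.0 + 57.175*I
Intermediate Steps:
2694 + √(-2038 - 1231) = 2694 + √(-3269) = 2694 + I*√3269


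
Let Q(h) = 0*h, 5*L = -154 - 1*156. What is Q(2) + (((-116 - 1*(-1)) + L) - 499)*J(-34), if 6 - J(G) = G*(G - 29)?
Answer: 1443936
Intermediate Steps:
L = -62 (L = (-154 - 1*156)/5 = (-154 - 156)/5 = (⅕)*(-310) = -62)
Q(h) = 0
J(G) = 6 - G*(-29 + G) (J(G) = 6 - G*(G - 29) = 6 - G*(-29 + G))
Q(2) + (((-116 - 1*(-1)) + L) - 499)*J(-34) = 0 + (((-116 - 1*(-1)) - 62) - 499)*(6 - 1*(-34)² + 29*(-34)) = 0 + (((-116 + 1) - 62) - 499)*(6 - 1*1156 - 986) = 0 + ((-115 - 62) - 499)*(6 - 1156 - 986) = 0 + (-177 - 499)*(-2136) = 0 - 676*(-2136) = 0 + 1443936 = 1443936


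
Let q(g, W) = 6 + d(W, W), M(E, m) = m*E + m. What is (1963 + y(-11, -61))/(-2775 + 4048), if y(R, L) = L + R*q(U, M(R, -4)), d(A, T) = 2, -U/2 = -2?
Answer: 1814/1273 ≈ 1.4250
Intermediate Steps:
M(E, m) = m + E*m (M(E, m) = E*m + m = m + E*m)
U = 4 (U = -2*(-2) = 4)
q(g, W) = 8 (q(g, W) = 6 + 2 = 8)
y(R, L) = L + 8*R (y(R, L) = L + R*8 = L + 8*R)
(1963 + y(-11, -61))/(-2775 + 4048) = (1963 + (-61 + 8*(-11)))/(-2775 + 4048) = (1963 + (-61 - 88))/1273 = (1963 - 149)*(1/1273) = 1814*(1/1273) = 1814/1273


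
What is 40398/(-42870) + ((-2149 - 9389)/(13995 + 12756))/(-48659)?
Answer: -2921369396429/3100160504935 ≈ -0.94233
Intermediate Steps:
40398/(-42870) + ((-2149 - 9389)/(13995 + 12756))/(-48659) = 40398*(-1/42870) - 11538/26751*(-1/48659) = -6733/7145 - 11538*1/26751*(-1/48659) = -6733/7145 - 3846/8917*(-1/48659) = -6733/7145 + 3846/433892303 = -2921369396429/3100160504935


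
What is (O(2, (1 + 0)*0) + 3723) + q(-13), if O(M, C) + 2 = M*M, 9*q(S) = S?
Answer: 33512/9 ≈ 3723.6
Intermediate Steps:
q(S) = S/9
O(M, C) = -2 + M**2 (O(M, C) = -2 + M*M = -2 + M**2)
(O(2, (1 + 0)*0) + 3723) + q(-13) = ((-2 + 2**2) + 3723) + (1/9)*(-13) = ((-2 + 4) + 3723) - 13/9 = (2 + 3723) - 13/9 = 3725 - 13/9 = 33512/9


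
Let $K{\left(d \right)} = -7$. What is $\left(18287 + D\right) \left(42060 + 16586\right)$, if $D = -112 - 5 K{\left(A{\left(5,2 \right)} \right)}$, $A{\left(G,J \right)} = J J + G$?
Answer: $1067943660$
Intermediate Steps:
$A{\left(G,J \right)} = G + J^{2}$ ($A{\left(G,J \right)} = J^{2} + G = G + J^{2}$)
$D = -77$ ($D = -112 - -35 = -112 + 35 = -77$)
$\left(18287 + D\right) \left(42060 + 16586\right) = \left(18287 - 77\right) \left(42060 + 16586\right) = 18210 \cdot 58646 = 1067943660$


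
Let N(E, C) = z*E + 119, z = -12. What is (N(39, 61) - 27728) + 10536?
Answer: -17541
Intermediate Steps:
N(E, C) = 119 - 12*E (N(E, C) = -12*E + 119 = 119 - 12*E)
(N(39, 61) - 27728) + 10536 = ((119 - 12*39) - 27728) + 10536 = ((119 - 468) - 27728) + 10536 = (-349 - 27728) + 10536 = -28077 + 10536 = -17541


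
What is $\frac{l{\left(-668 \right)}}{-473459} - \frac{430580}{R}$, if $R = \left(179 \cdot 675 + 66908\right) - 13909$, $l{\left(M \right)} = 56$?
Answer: $- \frac{7281132513}{2939233472} \approx -2.4772$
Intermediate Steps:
$R = 173824$ ($R = \left(120825 + 66908\right) - 13909 = 187733 - 13909 = 173824$)
$\frac{l{\left(-668 \right)}}{-473459} - \frac{430580}{R} = \frac{56}{-473459} - \frac{430580}{173824} = 56 \left(- \frac{1}{473459}\right) - \frac{107645}{43456} = - \frac{8}{67637} - \frac{107645}{43456} = - \frac{7281132513}{2939233472}$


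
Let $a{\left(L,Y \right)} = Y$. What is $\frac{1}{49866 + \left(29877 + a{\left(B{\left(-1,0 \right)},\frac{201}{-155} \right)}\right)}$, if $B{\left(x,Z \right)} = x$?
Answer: $\frac{155}{12359964} \approx 1.254 \cdot 10^{-5}$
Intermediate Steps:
$\frac{1}{49866 + \left(29877 + a{\left(B{\left(-1,0 \right)},\frac{201}{-155} \right)}\right)} = \frac{1}{49866 + \left(29877 + \frac{201}{-155}\right)} = \frac{1}{49866 + \left(29877 + 201 \left(- \frac{1}{155}\right)\right)} = \frac{1}{49866 + \left(29877 - \frac{201}{155}\right)} = \frac{1}{49866 + \frac{4630734}{155}} = \frac{1}{\frac{12359964}{155}} = \frac{155}{12359964}$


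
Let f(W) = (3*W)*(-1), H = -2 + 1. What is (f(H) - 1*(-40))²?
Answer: 1849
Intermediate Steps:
H = -1
f(W) = -3*W
(f(H) - 1*(-40))² = (-3*(-1) - 1*(-40))² = (3 + 40)² = 43² = 1849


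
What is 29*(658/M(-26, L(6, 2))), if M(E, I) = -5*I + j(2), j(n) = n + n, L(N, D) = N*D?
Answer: -1363/4 ≈ -340.75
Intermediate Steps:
L(N, D) = D*N
j(n) = 2*n
M(E, I) = 4 - 5*I (M(E, I) = -5*I + 2*2 = -5*I + 4 = 4 - 5*I)
29*(658/M(-26, L(6, 2))) = 29*(658/(4 - 10*6)) = 29*(658/(4 - 5*12)) = 29*(658/(4 - 60)) = 29*(658/(-56)) = 29*(658*(-1/56)) = 29*(-47/4) = -1363/4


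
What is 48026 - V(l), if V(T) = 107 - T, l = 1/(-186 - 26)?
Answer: 10158827/212 ≈ 47919.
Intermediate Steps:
l = -1/212 (l = 1/(-212) = -1/212 ≈ -0.0047170)
48026 - V(l) = 48026 - (107 - 1*(-1/212)) = 48026 - (107 + 1/212) = 48026 - 1*22685/212 = 48026 - 22685/212 = 10158827/212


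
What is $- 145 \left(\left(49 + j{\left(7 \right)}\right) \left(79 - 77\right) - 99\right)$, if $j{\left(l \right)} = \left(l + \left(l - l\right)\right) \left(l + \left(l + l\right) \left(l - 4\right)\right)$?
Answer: $-99325$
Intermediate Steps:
$j{\left(l \right)} = l \left(l + 2 l \left(-4 + l\right)\right)$ ($j{\left(l \right)} = \left(l + 0\right) \left(l + 2 l \left(l - 4\right)\right) = l \left(l + 2 l \left(l - 4\right)\right) = l \left(l + 2 l \left(-4 + l\right)\right)$)
$- 145 \left(\left(49 + j{\left(7 \right)}\right) \left(79 - 77\right) - 99\right) = - 145 \left(\left(49 + 7^{2} \left(-7 + 2 \cdot 7\right)\right) \left(79 - 77\right) - 99\right) = - 145 \left(\left(49 + 49 \left(-7 + 14\right)\right) 2 - 99\right) = - 145 \left(\left(49 + 49 \cdot 7\right) 2 - 99\right) = - 145 \left(\left(49 + 343\right) 2 - 99\right) = - 145 \left(392 \cdot 2 - 99\right) = - 145 \left(784 - 99\right) = \left(-145\right) 685 = -99325$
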